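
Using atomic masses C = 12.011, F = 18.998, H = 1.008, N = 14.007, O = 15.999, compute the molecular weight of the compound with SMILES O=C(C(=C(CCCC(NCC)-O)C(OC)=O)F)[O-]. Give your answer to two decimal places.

262.26

Molecular formula: C11H17FNO5-.
M = 11×12.011 + 1×18.998 + 17×1.008 + 1×14.007 + 5×15.999 = 262.26 g/mol.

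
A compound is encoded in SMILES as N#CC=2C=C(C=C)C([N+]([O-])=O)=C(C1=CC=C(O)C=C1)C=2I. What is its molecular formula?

C15H9IN2O3

Heavy atoms from the SMILES: 15 C, 1 I, 2 N, 3 O.
Implicit hydrogens by atom environment:
  7 × C (aromatic): no H
  5 × C (aromatic): 1 H each → 5
  1 × C: 2 H
  1 × C: 1 H
  1 × C: no H
  1 × I: no H
  1 × N: no H
  1 × N (charge +1): no H
  1 × O: 1 H
  1 × O: no H
  1 × O (charge -1): no H
  Total hydrogens = 9.
Molecular formula: C15H9IN2O3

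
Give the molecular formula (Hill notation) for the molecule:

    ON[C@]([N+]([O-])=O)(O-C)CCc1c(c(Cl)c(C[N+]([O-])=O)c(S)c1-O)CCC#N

C14H17ClN4O7S

Heavy atoms from the SMILES: 14 C, 1 Cl, 4 N, 7 O, 1 S.
Implicit hydrogens by atom environment:
  6 × C (aromatic): no H
  5 × C: 2 H each → 10
  3 × O: no H
  2 × C: no H
  2 × N (charge +1): no H
  2 × O: 1 H each → 2
  2 × O (charge -1): no H
  1 × C: 3 H
  1 × Cl: no H
  1 × N: 1 H
  1 × N: no H
  1 × S: 1 H
  Total hydrogens = 17.
Molecular formula: C14H17ClN4O7S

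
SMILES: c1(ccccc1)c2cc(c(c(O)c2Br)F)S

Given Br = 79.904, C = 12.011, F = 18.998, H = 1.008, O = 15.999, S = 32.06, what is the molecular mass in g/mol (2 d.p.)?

Molecular formula: C12H8BrFOS.
M = 1×79.904 + 12×12.011 + 1×18.998 + 8×1.008 + 1×15.999 + 1×32.06 = 299.16 g/mol.

299.16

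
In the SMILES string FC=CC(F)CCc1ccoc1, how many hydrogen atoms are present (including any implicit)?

10

Hydrogens are implicit in SMILES; fill each atom to its normal valence:
  3 × C (aromatic): 1 H each → 3
  3 × C: 1 H each → 3
  2 × C: 2 H each → 4
  2 × F: no H
  1 × C (aromatic): no H
  1 × O (aromatic): no H
  Total hydrogens = 10.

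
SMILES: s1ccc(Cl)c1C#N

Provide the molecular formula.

Heavy atoms from the SMILES: 5 C, 1 Cl, 1 N, 1 S.
Implicit hydrogens by atom environment:
  2 × C (aromatic): 1 H each → 2
  2 × C (aromatic): no H
  1 × C: no H
  1 × Cl: no H
  1 × N: no H
  1 × S (aromatic): no H
  Total hydrogens = 2.
Molecular formula: C5H2ClNS

C5H2ClNS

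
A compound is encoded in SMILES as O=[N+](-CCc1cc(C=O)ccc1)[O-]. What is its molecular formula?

C9H9NO3

Heavy atoms from the SMILES: 9 C, 1 N, 3 O.
Implicit hydrogens by atom environment:
  4 × C (aromatic): 1 H each → 4
  2 × C: 2 H each → 4
  2 × C (aromatic): no H
  2 × O: no H
  1 × C: 1 H
  1 × N (charge +1): no H
  1 × O (charge -1): no H
  Total hydrogens = 9.
Molecular formula: C9H9NO3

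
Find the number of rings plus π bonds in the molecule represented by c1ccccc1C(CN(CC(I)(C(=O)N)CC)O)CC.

Molecular formula from the SMILES: C15H23IN2O2.
DoU = (2C + 2 + N − H − X)/2 = (2·15 + 2 + 2 − 23 − 1)/2 = 10/2 = 5.
(Structurally: 1 ring(s) + 4 π bond(s) = 5.)

5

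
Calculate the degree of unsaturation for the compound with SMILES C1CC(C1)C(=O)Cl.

Molecular formula from the SMILES: C5H7ClO.
DoU = (2C + 2 + N − H − X)/2 = (2·5 + 2 + 0 − 7 − 1)/2 = 4/2 = 2.
(Structurally: 1 ring(s) + 1 π bond(s) = 2.)

2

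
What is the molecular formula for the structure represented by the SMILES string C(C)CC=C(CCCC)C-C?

C11H22

Heavy atoms from the SMILES: 11 C.
Implicit hydrogens by atom environment:
  6 × C: 2 H each → 12
  3 × C: 3 H each → 9
  1 × C: 1 H
  1 × C: no H
  Total hydrogens = 22.
Molecular formula: C11H22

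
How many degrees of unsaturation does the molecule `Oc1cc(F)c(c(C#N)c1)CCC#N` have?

8

Molecular formula from the SMILES: C10H7FN2O.
DoU = (2C + 2 + N − H − X)/2 = (2·10 + 2 + 2 − 7 − 1)/2 = 16/2 = 8.
(Structurally: 1 ring(s) + 7 π bond(s) = 8.)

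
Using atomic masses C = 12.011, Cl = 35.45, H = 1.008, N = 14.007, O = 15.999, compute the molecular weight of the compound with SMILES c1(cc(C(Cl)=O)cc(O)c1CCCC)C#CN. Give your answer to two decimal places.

Molecular formula: C13H14ClNO2.
M = 13×12.011 + 1×35.45 + 14×1.008 + 1×14.007 + 2×15.999 = 251.71 g/mol.

251.71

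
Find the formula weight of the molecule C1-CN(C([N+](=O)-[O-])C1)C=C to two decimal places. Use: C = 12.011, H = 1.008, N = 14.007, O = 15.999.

Molecular formula: C6H10N2O2.
M = 6×12.011 + 10×1.008 + 2×14.007 + 2×15.999 = 142.16 g/mol.

142.16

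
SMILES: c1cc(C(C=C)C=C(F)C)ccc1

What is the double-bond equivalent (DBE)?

Molecular formula from the SMILES: C12H13F.
DoU = (2C + 2 + N − H − X)/2 = (2·12 + 2 + 0 − 13 − 1)/2 = 12/2 = 6.
(Structurally: 1 ring(s) + 5 π bond(s) = 6.)

6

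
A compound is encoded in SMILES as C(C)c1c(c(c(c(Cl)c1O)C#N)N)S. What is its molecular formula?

C9H9ClN2OS

Heavy atoms from the SMILES: 9 C, 1 Cl, 2 N, 1 O, 1 S.
Implicit hydrogens by atom environment:
  6 × C (aromatic): no H
  1 × C: 3 H
  1 × C: 2 H
  1 × C: no H
  1 × Cl: no H
  1 × N: 2 H
  1 × N: no H
  1 × O: 1 H
  1 × S: 1 H
  Total hydrogens = 9.
Molecular formula: C9H9ClN2OS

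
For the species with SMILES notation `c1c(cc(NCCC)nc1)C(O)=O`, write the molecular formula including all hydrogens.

C9H12N2O2

Heavy atoms from the SMILES: 9 C, 2 N, 2 O.
Implicit hydrogens by atom environment:
  3 × C (aromatic): 1 H each → 3
  2 × C: 2 H each → 4
  2 × C (aromatic): no H
  1 × C: 3 H
  1 × C: no H
  1 × N: 1 H
  1 × N (aromatic): no H
  1 × O: 1 H
  1 × O: no H
  Total hydrogens = 12.
Molecular formula: C9H12N2O2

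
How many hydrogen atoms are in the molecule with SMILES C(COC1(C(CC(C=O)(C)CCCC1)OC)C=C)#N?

Hydrogens are implicit in SMILES; fill each atom to its normal valence:
  7 × C: 2 H each → 14
  3 × C: 1 H each → 3
  3 × C: no H
  3 × O: no H
  2 × C: 3 H each → 6
  1 × N: no H
  Total hydrogens = 23.

23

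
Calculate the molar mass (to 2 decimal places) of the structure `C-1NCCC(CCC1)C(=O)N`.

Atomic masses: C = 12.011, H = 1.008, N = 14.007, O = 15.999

Molecular formula: C8H16N2O.
M = 8×12.011 + 16×1.008 + 2×14.007 + 1×15.999 = 156.23 g/mol.

156.23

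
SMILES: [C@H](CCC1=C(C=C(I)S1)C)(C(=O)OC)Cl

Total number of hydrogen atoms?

Hydrogens are implicit in SMILES; fill each atom to its normal valence:
  3 × C (aromatic): no H
  2 × C: 3 H each → 6
  2 × C: 2 H each → 4
  2 × O: no H
  1 × C (aromatic): 1 H
  1 × C: 1 H
  1 × C: no H
  1 × Cl: no H
  1 × I: no H
  1 × S (aromatic): no H
  Total hydrogens = 12.

12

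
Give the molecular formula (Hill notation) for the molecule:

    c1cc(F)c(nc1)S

C5H4FNS

Heavy atoms from the SMILES: 5 C, 1 F, 1 N, 1 S.
Implicit hydrogens by atom environment:
  3 × C (aromatic): 1 H each → 3
  2 × C (aromatic): no H
  1 × F: no H
  1 × N (aromatic): no H
  1 × S: 1 H
  Total hydrogens = 4.
Molecular formula: C5H4FNS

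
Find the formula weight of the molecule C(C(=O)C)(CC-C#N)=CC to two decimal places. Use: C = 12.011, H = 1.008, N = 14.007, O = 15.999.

137.18

Molecular formula: C8H11NO.
M = 8×12.011 + 11×1.008 + 1×14.007 + 1×15.999 = 137.18 g/mol.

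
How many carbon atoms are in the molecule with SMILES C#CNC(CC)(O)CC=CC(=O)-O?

9

The symbol for carbon appears 9 times in the SMILES.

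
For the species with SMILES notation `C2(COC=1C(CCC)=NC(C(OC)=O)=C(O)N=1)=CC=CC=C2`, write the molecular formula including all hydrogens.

C16H18N2O4

Heavy atoms from the SMILES: 16 C, 2 N, 4 O.
Implicit hydrogens by atom environment:
  5 × C (aromatic): 1 H each → 5
  5 × C (aromatic): no H
  3 × C: 2 H each → 6
  3 × O: no H
  2 × C: 3 H each → 6
  2 × N (aromatic): no H
  1 × C: no H
  1 × O: 1 H
  Total hydrogens = 18.
Molecular formula: C16H18N2O4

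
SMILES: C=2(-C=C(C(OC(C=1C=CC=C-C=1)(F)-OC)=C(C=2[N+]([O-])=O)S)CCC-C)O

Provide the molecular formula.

C18H20FNO5S

Heavy atoms from the SMILES: 18 C, 1 F, 1 N, 5 O, 1 S.
Implicit hydrogens by atom environment:
  6 × C (aromatic): 1 H each → 6
  6 × C (aromatic): no H
  3 × C: 2 H each → 6
  3 × O: no H
  2 × C: 3 H each → 6
  1 × C: no H
  1 × F: no H
  1 × N (charge +1): no H
  1 × O: 1 H
  1 × O (charge -1): no H
  1 × S: 1 H
  Total hydrogens = 20.
Molecular formula: C18H20FNO5S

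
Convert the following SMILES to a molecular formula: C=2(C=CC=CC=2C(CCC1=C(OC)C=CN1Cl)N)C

C15H19ClN2O

Heavy atoms from the SMILES: 15 C, 1 Cl, 2 N, 1 O.
Implicit hydrogens by atom environment:
  6 × C (aromatic): 1 H each → 6
  4 × C (aromatic): no H
  2 × C: 3 H each → 6
  2 × C: 2 H each → 4
  1 × C: 1 H
  1 × Cl: no H
  1 × N: 2 H
  1 × N (aromatic): no H
  1 × O: no H
  Total hydrogens = 19.
Molecular formula: C15H19ClN2O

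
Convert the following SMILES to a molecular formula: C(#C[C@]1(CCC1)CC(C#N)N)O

C9H12N2O

Heavy atoms from the SMILES: 9 C, 2 N, 1 O.
Implicit hydrogens by atom environment:
  4 × C: 2 H each → 8
  4 × C: no H
  1 × C: 1 H
  1 × N: 2 H
  1 × N: no H
  1 × O: 1 H
  Total hydrogens = 12.
Molecular formula: C9H12N2O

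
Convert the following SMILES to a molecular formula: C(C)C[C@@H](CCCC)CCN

Heavy atoms from the SMILES: 10 C, 1 N.
Implicit hydrogens by atom environment:
  7 × C: 2 H each → 14
  2 × C: 3 H each → 6
  1 × C: 1 H
  1 × N: 2 H
  Total hydrogens = 23.
Molecular formula: C10H23N

C10H23N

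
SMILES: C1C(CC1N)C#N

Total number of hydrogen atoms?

8

Hydrogens are implicit in SMILES; fill each atom to its normal valence:
  2 × C: 2 H each → 4
  2 × C: 1 H each → 2
  1 × C: no H
  1 × N: 2 H
  1 × N: no H
  Total hydrogens = 8.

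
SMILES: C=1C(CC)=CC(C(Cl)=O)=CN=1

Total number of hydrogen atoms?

8

Hydrogens are implicit in SMILES; fill each atom to its normal valence:
  3 × C (aromatic): 1 H each → 3
  2 × C (aromatic): no H
  1 × C: 3 H
  1 × C: 2 H
  1 × C: no H
  1 × Cl: no H
  1 × N (aromatic): no H
  1 × O: no H
  Total hydrogens = 8.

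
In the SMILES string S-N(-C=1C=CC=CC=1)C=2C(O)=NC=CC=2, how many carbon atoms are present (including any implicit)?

The symbol for carbon appears 11 times in the SMILES.

11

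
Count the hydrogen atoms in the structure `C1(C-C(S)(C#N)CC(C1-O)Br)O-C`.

12

Hydrogens are implicit in SMILES; fill each atom to its normal valence:
  3 × C: 1 H each → 3
  2 × C: 2 H each → 4
  2 × C: no H
  1 × Br: no H
  1 × C: 3 H
  1 × N: no H
  1 × O: 1 H
  1 × O: no H
  1 × S: 1 H
  Total hydrogens = 12.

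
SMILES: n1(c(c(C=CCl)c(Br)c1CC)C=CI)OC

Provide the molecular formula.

Heavy atoms from the SMILES: 1 Br, 11 C, 1 Cl, 1 I, 1 N, 1 O.
Implicit hydrogens by atom environment:
  4 × C: 1 H each → 4
  4 × C (aromatic): no H
  2 × C: 3 H each → 6
  1 × Br: no H
  1 × C: 2 H
  1 × Cl: no H
  1 × I: no H
  1 × N (aromatic): no H
  1 × O: no H
  Total hydrogens = 12.
Molecular formula: C11H12BrClINO

C11H12BrClINO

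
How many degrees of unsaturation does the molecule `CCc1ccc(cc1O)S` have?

Molecular formula from the SMILES: C8H10OS.
DoU = (2C + 2 + N − H − X)/2 = (2·8 + 2 + 0 − 10 − 0)/2 = 8/2 = 4.
(Structurally: 1 ring(s) + 3 π bond(s) = 4.)

4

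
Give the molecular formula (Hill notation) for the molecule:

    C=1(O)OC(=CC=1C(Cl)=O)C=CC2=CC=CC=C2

C13H9ClO3

Heavy atoms from the SMILES: 13 C, 1 Cl, 3 O.
Implicit hydrogens by atom environment:
  6 × C (aromatic): 1 H each → 6
  4 × C (aromatic): no H
  2 × C: 1 H each → 2
  1 × C: no H
  1 × Cl: no H
  1 × O: 1 H
  1 × O (aromatic): no H
  1 × O: no H
  Total hydrogens = 9.
Molecular formula: C13H9ClO3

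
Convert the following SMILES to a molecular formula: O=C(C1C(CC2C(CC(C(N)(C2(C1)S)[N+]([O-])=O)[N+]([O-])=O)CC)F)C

C14H22FN3O5S

Heavy atoms from the SMILES: 14 C, 1 F, 3 N, 5 O, 1 S.
Implicit hydrogens by atom environment:
  5 × C: 1 H each → 5
  4 × C: 2 H each → 8
  3 × C: no H
  3 × O: no H
  2 × C: 3 H each → 6
  2 × N (charge +1): no H
  2 × O (charge -1): no H
  1 × F: no H
  1 × N: 2 H
  1 × S: 1 H
  Total hydrogens = 22.
Molecular formula: C14H22FN3O5S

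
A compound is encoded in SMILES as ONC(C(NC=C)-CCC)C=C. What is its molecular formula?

Heavy atoms from the SMILES: 9 C, 2 N, 1 O.
Implicit hydrogens by atom environment:
  4 × C: 2 H each → 8
  4 × C: 1 H each → 4
  2 × N: 1 H each → 2
  1 × C: 3 H
  1 × O: 1 H
  Total hydrogens = 18.
Molecular formula: C9H18N2O

C9H18N2O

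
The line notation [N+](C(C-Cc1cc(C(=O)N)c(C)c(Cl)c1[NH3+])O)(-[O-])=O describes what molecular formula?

C11H15ClN3O4+

Heavy atoms from the SMILES: 11 C, 1 Cl, 3 N, 4 O.
Implicit hydrogens by atom environment:
  5 × C (aromatic): no H
  2 × C: 2 H each → 4
  2 × O: no H
  1 × C: 3 H
  1 × C (aromatic): 1 H
  1 × C: 1 H
  1 × C: no H
  1 × Cl: no H
  1 × N (charge +1): 3 H
  1 × N: 2 H
  1 × N (charge +1): no H
  1 × O: 1 H
  1 × O (charge -1): no H
  Total hydrogens = 15.
Net charge +1.
Molecular formula: C11H15ClN3O4+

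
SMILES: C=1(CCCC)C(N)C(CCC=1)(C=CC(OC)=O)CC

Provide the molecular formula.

C16H27NO2

Heavy atoms from the SMILES: 16 C, 1 N, 2 O.
Implicit hydrogens by atom environment:
  6 × C: 2 H each → 12
  4 × C: 1 H each → 4
  3 × C: 3 H each → 9
  3 × C: no H
  2 × O: no H
  1 × N: 2 H
  Total hydrogens = 27.
Molecular formula: C16H27NO2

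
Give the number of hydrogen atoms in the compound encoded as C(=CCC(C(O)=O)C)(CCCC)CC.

Hydrogens are implicit in SMILES; fill each atom to its normal valence:
  5 × C: 2 H each → 10
  3 × C: 3 H each → 9
  2 × C: 1 H each → 2
  2 × C: no H
  1 × O: 1 H
  1 × O: no H
  Total hydrogens = 22.

22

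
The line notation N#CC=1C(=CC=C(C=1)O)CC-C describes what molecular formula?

C10H11NO

Heavy atoms from the SMILES: 10 C, 1 N, 1 O.
Implicit hydrogens by atom environment:
  3 × C (aromatic): 1 H each → 3
  3 × C (aromatic): no H
  2 × C: 2 H each → 4
  1 × C: 3 H
  1 × C: no H
  1 × N: no H
  1 × O: 1 H
  Total hydrogens = 11.
Molecular formula: C10H11NO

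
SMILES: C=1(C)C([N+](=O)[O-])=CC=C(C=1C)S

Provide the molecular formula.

C8H9NO2S

Heavy atoms from the SMILES: 8 C, 1 N, 2 O, 1 S.
Implicit hydrogens by atom environment:
  4 × C (aromatic): no H
  2 × C: 3 H each → 6
  2 × C (aromatic): 1 H each → 2
  1 × N (charge +1): no H
  1 × O: no H
  1 × O (charge -1): no H
  1 × S: 1 H
  Total hydrogens = 9.
Molecular formula: C8H9NO2S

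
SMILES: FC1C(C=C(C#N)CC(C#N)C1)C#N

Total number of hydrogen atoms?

Hydrogens are implicit in SMILES; fill each atom to its normal valence:
  4 × C: 1 H each → 4
  4 × C: no H
  3 × N: no H
  2 × C: 2 H each → 4
  1 × F: no H
  Total hydrogens = 8.

8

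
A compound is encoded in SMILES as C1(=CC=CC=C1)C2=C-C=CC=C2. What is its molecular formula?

Heavy atoms from the SMILES: 12 C.
Implicit hydrogens by atom environment:
  10 × C (aromatic): 1 H each → 10
  2 × C (aromatic): no H
  Total hydrogens = 10.
Molecular formula: C12H10

C12H10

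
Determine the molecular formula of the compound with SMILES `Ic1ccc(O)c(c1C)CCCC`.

C11H15IO

Heavy atoms from the SMILES: 11 C, 1 I, 1 O.
Implicit hydrogens by atom environment:
  4 × C (aromatic): no H
  3 × C: 2 H each → 6
  2 × C: 3 H each → 6
  2 × C (aromatic): 1 H each → 2
  1 × I: no H
  1 × O: 1 H
  Total hydrogens = 15.
Molecular formula: C11H15IO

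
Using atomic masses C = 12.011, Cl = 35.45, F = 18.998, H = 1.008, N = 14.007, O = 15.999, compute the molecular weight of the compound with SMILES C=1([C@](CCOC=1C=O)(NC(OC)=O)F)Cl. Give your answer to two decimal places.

237.61

Molecular formula: C8H9ClFNO4.
M = 8×12.011 + 1×35.45 + 1×18.998 + 9×1.008 + 1×14.007 + 4×15.999 = 237.61 g/mol.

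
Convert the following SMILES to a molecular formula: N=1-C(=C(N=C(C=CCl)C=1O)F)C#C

C8H4ClFN2O

Heavy atoms from the SMILES: 8 C, 1 Cl, 1 F, 2 N, 1 O.
Implicit hydrogens by atom environment:
  4 × C (aromatic): no H
  3 × C: 1 H each → 3
  2 × N (aromatic): no H
  1 × C: no H
  1 × Cl: no H
  1 × F: no H
  1 × O: 1 H
  Total hydrogens = 4.
Molecular formula: C8H4ClFN2O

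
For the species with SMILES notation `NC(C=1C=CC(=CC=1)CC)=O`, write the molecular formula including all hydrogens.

Heavy atoms from the SMILES: 9 C, 1 N, 1 O.
Implicit hydrogens by atom environment:
  4 × C (aromatic): 1 H each → 4
  2 × C (aromatic): no H
  1 × C: 3 H
  1 × C: 2 H
  1 × C: no H
  1 × N: 2 H
  1 × O: no H
  Total hydrogens = 11.
Molecular formula: C9H11NO

C9H11NO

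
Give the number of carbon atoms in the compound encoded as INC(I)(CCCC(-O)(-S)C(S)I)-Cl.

The symbol for carbon appears 6 times in the SMILES. (Cl is a single chlorine, not C + l.)

6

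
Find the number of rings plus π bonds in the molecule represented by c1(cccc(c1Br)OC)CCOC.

4

Molecular formula from the SMILES: C10H13BrO2.
DoU = (2C + 2 + N − H − X)/2 = (2·10 + 2 + 0 − 13 − 1)/2 = 8/2 = 4.
(Structurally: 1 ring(s) + 3 π bond(s) = 4.)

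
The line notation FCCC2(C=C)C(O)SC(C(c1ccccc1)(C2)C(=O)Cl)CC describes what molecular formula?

C18H22ClFO2S

Heavy atoms from the SMILES: 18 C, 1 Cl, 1 F, 2 O, 1 S.
Implicit hydrogens by atom environment:
  5 × C: 2 H each → 10
  5 × C (aromatic): 1 H each → 5
  3 × C: 1 H each → 3
  3 × C: no H
  1 × C: 3 H
  1 × C (aromatic): no H
  1 × Cl: no H
  1 × F: no H
  1 × O: 1 H
  1 × O: no H
  1 × S: no H
  Total hydrogens = 22.
Molecular formula: C18H22ClFO2S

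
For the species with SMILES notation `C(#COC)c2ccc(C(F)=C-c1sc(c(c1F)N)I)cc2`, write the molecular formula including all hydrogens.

C15H10F2INOS

Heavy atoms from the SMILES: 15 C, 2 F, 1 I, 1 N, 1 O, 1 S.
Implicit hydrogens by atom environment:
  6 × C (aromatic): no H
  4 × C (aromatic): 1 H each → 4
  3 × C: no H
  2 × F: no H
  1 × C: 3 H
  1 × C: 1 H
  1 × I: no H
  1 × N: 2 H
  1 × O: no H
  1 × S (aromatic): no H
  Total hydrogens = 10.
Molecular formula: C15H10F2INOS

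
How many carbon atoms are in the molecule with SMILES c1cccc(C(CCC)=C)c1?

11

The symbol for carbon appears 11 times in the SMILES. Lowercase c denotes aromatic carbon and counts toward C.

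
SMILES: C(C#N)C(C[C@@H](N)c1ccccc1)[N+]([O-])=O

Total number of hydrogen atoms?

13

Hydrogens are implicit in SMILES; fill each atom to its normal valence:
  5 × C (aromatic): 1 H each → 5
  2 × C: 2 H each → 4
  2 × C: 1 H each → 2
  1 × C (aromatic): no H
  1 × C: no H
  1 × N: 2 H
  1 × N: no H
  1 × N (charge +1): no H
  1 × O: no H
  1 × O (charge -1): no H
  Total hydrogens = 13.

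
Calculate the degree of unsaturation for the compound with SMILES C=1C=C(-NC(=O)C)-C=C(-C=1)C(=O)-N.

6

Molecular formula from the SMILES: C9H10N2O2.
DoU = (2C + 2 + N − H − X)/2 = (2·9 + 2 + 2 − 10 − 0)/2 = 12/2 = 6.
(Structurally: 1 ring(s) + 5 π bond(s) = 6.)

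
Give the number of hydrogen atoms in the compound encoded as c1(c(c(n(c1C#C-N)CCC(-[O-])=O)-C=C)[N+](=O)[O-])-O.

10

Hydrogens are implicit in SMILES; fill each atom to its normal valence:
  4 × C (aromatic): no H
  3 × C: 2 H each → 6
  3 × C: no H
  2 × O: no H
  2 × O (charge -1): no H
  1 × C: 1 H
  1 × N: 2 H
  1 × N (aromatic): no H
  1 × N (charge +1): no H
  1 × O: 1 H
  Total hydrogens = 10.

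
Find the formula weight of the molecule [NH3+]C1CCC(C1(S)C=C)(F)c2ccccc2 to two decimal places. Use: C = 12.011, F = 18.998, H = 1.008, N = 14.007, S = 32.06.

Molecular formula: C13H17FNS+.
M = 13×12.011 + 1×18.998 + 17×1.008 + 1×14.007 + 1×32.06 = 238.34 g/mol.

238.34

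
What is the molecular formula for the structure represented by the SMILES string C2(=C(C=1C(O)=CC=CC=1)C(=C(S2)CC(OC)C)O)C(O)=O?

C15H16O5S

Heavy atoms from the SMILES: 15 C, 5 O, 1 S.
Implicit hydrogens by atom environment:
  6 × C (aromatic): no H
  4 × C (aromatic): 1 H each → 4
  3 × O: 1 H each → 3
  2 × C: 3 H each → 6
  2 × O: no H
  1 × C: 2 H
  1 × C: 1 H
  1 × C: no H
  1 × S (aromatic): no H
  Total hydrogens = 16.
Molecular formula: C15H16O5S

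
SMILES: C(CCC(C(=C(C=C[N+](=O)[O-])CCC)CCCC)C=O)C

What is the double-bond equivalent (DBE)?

4

Molecular formula from the SMILES: C17H29NO3.
DoU = (2C + 2 + N − H − X)/2 = (2·17 + 2 + 1 − 29 − 0)/2 = 8/2 = 4.
(Structurally: 0 ring(s) + 4 π bond(s) = 4.)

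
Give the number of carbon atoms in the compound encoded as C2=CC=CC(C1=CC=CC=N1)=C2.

The symbol for carbon appears 11 times in the SMILES.

11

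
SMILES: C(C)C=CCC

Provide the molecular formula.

Heavy atoms from the SMILES: 6 C.
Implicit hydrogens by atom environment:
  2 × C: 3 H each → 6
  2 × C: 2 H each → 4
  2 × C: 1 H each → 2
  Total hydrogens = 12.
Molecular formula: C6H12

C6H12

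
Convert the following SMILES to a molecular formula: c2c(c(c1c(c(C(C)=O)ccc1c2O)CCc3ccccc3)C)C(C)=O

C23H22O3

Heavy atoms from the SMILES: 23 C, 3 O.
Implicit hydrogens by atom environment:
  8 × C (aromatic): 1 H each → 8
  8 × C (aromatic): no H
  3 × C: 3 H each → 9
  2 × C: 2 H each → 4
  2 × C: no H
  2 × O: no H
  1 × O: 1 H
  Total hydrogens = 22.
Molecular formula: C23H22O3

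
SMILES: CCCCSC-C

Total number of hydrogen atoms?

Hydrogens are implicit in SMILES; fill each atom to its normal valence:
  4 × C: 2 H each → 8
  2 × C: 3 H each → 6
  1 × S: no H
  Total hydrogens = 14.

14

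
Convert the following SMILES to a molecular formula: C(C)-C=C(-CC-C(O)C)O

C8H16O2

Heavy atoms from the SMILES: 8 C, 2 O.
Implicit hydrogens by atom environment:
  3 × C: 2 H each → 6
  2 × C: 3 H each → 6
  2 × C: 1 H each → 2
  2 × O: 1 H each → 2
  1 × C: no H
  Total hydrogens = 16.
Molecular formula: C8H16O2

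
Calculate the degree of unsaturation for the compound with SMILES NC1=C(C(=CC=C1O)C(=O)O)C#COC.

7

Molecular formula from the SMILES: C10H9NO4.
DoU = (2C + 2 + N − H − X)/2 = (2·10 + 2 + 1 − 9 − 0)/2 = 14/2 = 7.
(Structurally: 1 ring(s) + 6 π bond(s) = 7.)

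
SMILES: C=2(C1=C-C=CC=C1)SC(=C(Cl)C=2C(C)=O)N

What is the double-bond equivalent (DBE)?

Molecular formula from the SMILES: C12H10ClNOS.
DoU = (2C + 2 + N − H − X)/2 = (2·12 + 2 + 1 − 10 − 1)/2 = 16/2 = 8.
(Structurally: 2 ring(s) + 6 π bond(s) = 8.)

8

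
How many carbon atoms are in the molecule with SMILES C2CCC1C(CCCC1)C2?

The symbol for carbon appears 10 times in the SMILES.

10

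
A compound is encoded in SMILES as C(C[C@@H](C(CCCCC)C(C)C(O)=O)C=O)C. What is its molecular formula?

Heavy atoms from the SMILES: 14 C, 3 O.
Implicit hydrogens by atom environment:
  6 × C: 2 H each → 12
  4 × C: 1 H each → 4
  3 × C: 3 H each → 9
  2 × O: no H
  1 × C: no H
  1 × O: 1 H
  Total hydrogens = 26.
Molecular formula: C14H26O3

C14H26O3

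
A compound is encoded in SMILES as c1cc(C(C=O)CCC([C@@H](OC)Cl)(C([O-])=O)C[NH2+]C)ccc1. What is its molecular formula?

Heavy atoms from the SMILES: 16 C, 1 Cl, 1 N, 4 O.
Implicit hydrogens by atom environment:
  5 × C (aromatic): 1 H each → 5
  3 × C: 2 H each → 6
  3 × C: 1 H each → 3
  3 × O: no H
  2 × C: 3 H each → 6
  2 × C: no H
  1 × C (aromatic): no H
  1 × Cl: no H
  1 × N (charge +1): 2 H
  1 × O (charge -1): no H
  Total hydrogens = 22.
Molecular formula: C16H22ClNO4

C16H22ClNO4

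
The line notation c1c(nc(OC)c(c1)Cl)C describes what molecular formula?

C7H8ClNO

Heavy atoms from the SMILES: 7 C, 1 Cl, 1 N, 1 O.
Implicit hydrogens by atom environment:
  3 × C (aromatic): no H
  2 × C: 3 H each → 6
  2 × C (aromatic): 1 H each → 2
  1 × Cl: no H
  1 × N (aromatic): no H
  1 × O: no H
  Total hydrogens = 8.
Molecular formula: C7H8ClNO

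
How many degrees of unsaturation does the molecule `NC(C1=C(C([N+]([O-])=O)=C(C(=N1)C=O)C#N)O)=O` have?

9

Molecular formula from the SMILES: C8H4N4O5.
DoU = (2C + 2 + N − H − X)/2 = (2·8 + 2 + 4 − 4 − 0)/2 = 18/2 = 9.
(Structurally: 1 ring(s) + 8 π bond(s) = 9.)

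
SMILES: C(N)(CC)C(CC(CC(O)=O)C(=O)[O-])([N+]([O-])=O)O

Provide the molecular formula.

C9H15N2O7-

Heavy atoms from the SMILES: 9 C, 2 N, 7 O.
Implicit hydrogens by atom environment:
  3 × C: 2 H each → 6
  3 × C: no H
  3 × O: no H
  2 × C: 1 H each → 2
  2 × O: 1 H each → 2
  2 × O (charge -1): no H
  1 × C: 3 H
  1 × N: 2 H
  1 × N (charge +1): no H
  Total hydrogens = 15.
Net charge -1.
Molecular formula: C9H15N2O7-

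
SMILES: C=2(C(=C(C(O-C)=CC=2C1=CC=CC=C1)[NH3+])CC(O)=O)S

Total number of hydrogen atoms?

Hydrogens are implicit in SMILES; fill each atom to its normal valence:
  6 × C (aromatic): 1 H each → 6
  6 × C (aromatic): no H
  2 × O: no H
  1 × C: 3 H
  1 × C: 2 H
  1 × C: no H
  1 × N (charge +1): 3 H
  1 × O: 1 H
  1 × S: 1 H
  Total hydrogens = 16.

16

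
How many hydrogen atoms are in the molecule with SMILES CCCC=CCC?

Hydrogens are implicit in SMILES; fill each atom to its normal valence:
  3 × C: 2 H each → 6
  2 × C: 3 H each → 6
  2 × C: 1 H each → 2
  Total hydrogens = 14.

14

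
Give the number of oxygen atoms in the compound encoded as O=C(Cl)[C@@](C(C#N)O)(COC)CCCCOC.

The symbol for oxygen appears 4 times in the SMILES.

4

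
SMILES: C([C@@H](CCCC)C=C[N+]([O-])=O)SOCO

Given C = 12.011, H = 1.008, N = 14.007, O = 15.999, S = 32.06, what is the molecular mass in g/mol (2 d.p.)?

235.30

Molecular formula: C9H17NO4S.
M = 9×12.011 + 17×1.008 + 1×14.007 + 4×15.999 + 1×32.06 = 235.30 g/mol.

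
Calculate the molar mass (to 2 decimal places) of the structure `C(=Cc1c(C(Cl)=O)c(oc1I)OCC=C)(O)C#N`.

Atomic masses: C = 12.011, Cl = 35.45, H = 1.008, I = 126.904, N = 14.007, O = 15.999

Molecular formula: C11H7ClINO4.
M = 11×12.011 + 1×35.45 + 7×1.008 + 1×126.904 + 1×14.007 + 4×15.999 = 379.53 g/mol.

379.53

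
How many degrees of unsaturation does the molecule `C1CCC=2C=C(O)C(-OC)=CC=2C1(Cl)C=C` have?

Molecular formula from the SMILES: C13H15ClO2.
DoU = (2C + 2 + N − H − X)/2 = (2·13 + 2 + 0 − 15 − 1)/2 = 12/2 = 6.
(Structurally: 2 ring(s) + 4 π bond(s) = 6.)

6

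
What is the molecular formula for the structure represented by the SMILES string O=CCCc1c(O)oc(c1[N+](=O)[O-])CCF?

C9H10FNO5

Heavy atoms from the SMILES: 9 C, 1 F, 1 N, 5 O.
Implicit hydrogens by atom environment:
  4 × C: 2 H each → 8
  4 × C (aromatic): no H
  2 × O: no H
  1 × C: 1 H
  1 × F: no H
  1 × N (charge +1): no H
  1 × O: 1 H
  1 × O (aromatic): no H
  1 × O (charge -1): no H
  Total hydrogens = 10.
Molecular formula: C9H10FNO5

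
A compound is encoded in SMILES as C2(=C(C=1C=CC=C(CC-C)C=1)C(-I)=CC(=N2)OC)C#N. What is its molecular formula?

C16H15IN2O

Heavy atoms from the SMILES: 16 C, 1 I, 2 N, 1 O.
Implicit hydrogens by atom environment:
  6 × C (aromatic): no H
  5 × C (aromatic): 1 H each → 5
  2 × C: 3 H each → 6
  2 × C: 2 H each → 4
  1 × C: no H
  1 × I: no H
  1 × N (aromatic): no H
  1 × N: no H
  1 × O: no H
  Total hydrogens = 15.
Molecular formula: C16H15IN2O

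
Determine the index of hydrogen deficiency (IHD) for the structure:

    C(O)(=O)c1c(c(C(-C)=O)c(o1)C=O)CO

6

Molecular formula from the SMILES: C9H8O6.
DoU = (2C + 2 + N − H − X)/2 = (2·9 + 2 + 0 − 8 − 0)/2 = 12/2 = 6.
(Structurally: 1 ring(s) + 5 π bond(s) = 6.)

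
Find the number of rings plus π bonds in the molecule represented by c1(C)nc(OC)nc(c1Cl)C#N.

Molecular formula from the SMILES: C7H6ClN3O.
DoU = (2C + 2 + N − H − X)/2 = (2·7 + 2 + 3 − 6 − 1)/2 = 12/2 = 6.
(Structurally: 1 ring(s) + 5 π bond(s) = 6.)

6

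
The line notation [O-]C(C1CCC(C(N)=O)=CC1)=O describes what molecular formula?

C8H10NO3-

Heavy atoms from the SMILES: 8 C, 1 N, 3 O.
Implicit hydrogens by atom environment:
  3 × C: 2 H each → 6
  3 × C: no H
  2 × C: 1 H each → 2
  2 × O: no H
  1 × N: 2 H
  1 × O (charge -1): no H
  Total hydrogens = 10.
Net charge -1.
Molecular formula: C8H10NO3-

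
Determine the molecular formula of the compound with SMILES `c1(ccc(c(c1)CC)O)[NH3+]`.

Heavy atoms from the SMILES: 8 C, 1 N, 1 O.
Implicit hydrogens by atom environment:
  3 × C (aromatic): 1 H each → 3
  3 × C (aromatic): no H
  1 × C: 3 H
  1 × C: 2 H
  1 × N (charge +1): 3 H
  1 × O: 1 H
  Total hydrogens = 12.
Net charge +1.
Molecular formula: C8H12NO+

C8H12NO+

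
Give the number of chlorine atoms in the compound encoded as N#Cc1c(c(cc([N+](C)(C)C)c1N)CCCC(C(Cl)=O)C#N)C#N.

The symbol for chlorine appears 1 time in the SMILES.

1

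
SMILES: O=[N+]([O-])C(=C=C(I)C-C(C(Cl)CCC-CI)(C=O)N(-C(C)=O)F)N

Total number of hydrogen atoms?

Hydrogens are implicit in SMILES; fill each atom to its normal valence:
  5 × C: 2 H each → 10
  5 × C: no H
  3 × O: no H
  2 × C: 1 H each → 2
  2 × I: no H
  1 × C: 3 H
  1 × Cl: no H
  1 × F: no H
  1 × N: 2 H
  1 × N (charge +1): no H
  1 × N: no H
  1 × O (charge -1): no H
  Total hydrogens = 17.

17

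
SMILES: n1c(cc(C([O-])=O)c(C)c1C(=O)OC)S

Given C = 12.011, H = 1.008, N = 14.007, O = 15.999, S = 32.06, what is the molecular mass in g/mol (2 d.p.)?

Molecular formula: C9H8NO4S-.
M = 9×12.011 + 8×1.008 + 1×14.007 + 4×15.999 + 1×32.06 = 226.23 g/mol.

226.23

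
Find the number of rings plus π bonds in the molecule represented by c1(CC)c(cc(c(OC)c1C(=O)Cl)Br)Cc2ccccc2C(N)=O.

10

Molecular formula from the SMILES: C18H17BrClNO3.
DoU = (2C + 2 + N − H − X)/2 = (2·18 + 2 + 1 − 17 − 2)/2 = 20/2 = 10.
(Structurally: 2 ring(s) + 8 π bond(s) = 10.)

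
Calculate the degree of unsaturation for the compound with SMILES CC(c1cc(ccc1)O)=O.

Molecular formula from the SMILES: C8H8O2.
DoU = (2C + 2 + N − H − X)/2 = (2·8 + 2 + 0 − 8 − 0)/2 = 10/2 = 5.
(Structurally: 1 ring(s) + 4 π bond(s) = 5.)

5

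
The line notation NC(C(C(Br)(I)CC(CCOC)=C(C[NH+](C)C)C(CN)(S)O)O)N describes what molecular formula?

C14H31BrIN4O3S+

Heavy atoms from the SMILES: 1 Br, 14 C, 1 I, 4 N, 3 O, 1 S.
Implicit hydrogens by atom environment:
  5 × C: 2 H each → 10
  4 × C: no H
  3 × C: 3 H each → 9
  3 × N: 2 H each → 6
  2 × C: 1 H each → 2
  2 × O: 1 H each → 2
  1 × Br: no H
  1 × I: no H
  1 × N (charge +1): 1 H
  1 × O: no H
  1 × S: 1 H
  Total hydrogens = 31.
Net charge +1.
Molecular formula: C14H31BrIN4O3S+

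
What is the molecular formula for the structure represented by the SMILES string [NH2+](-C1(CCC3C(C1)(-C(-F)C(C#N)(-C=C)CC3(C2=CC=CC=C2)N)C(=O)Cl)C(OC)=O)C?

Heavy atoms from the SMILES: 23 C, 1 Cl, 1 F, 3 N, 3 O.
Implicit hydrogens by atom environment:
  7 × C: no H
  5 × C: 2 H each → 10
  5 × C (aromatic): 1 H each → 5
  3 × C: 1 H each → 3
  3 × O: no H
  2 × C: 3 H each → 6
  1 × C (aromatic): no H
  1 × Cl: no H
  1 × F: no H
  1 × N (charge +1): 2 H
  1 × N: 2 H
  1 × N: no H
  Total hydrogens = 28.
Net charge +1.
Molecular formula: C23H28ClFN3O3+

C23H28ClFN3O3+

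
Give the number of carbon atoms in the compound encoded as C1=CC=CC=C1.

6

The symbol for carbon appears 6 times in the SMILES.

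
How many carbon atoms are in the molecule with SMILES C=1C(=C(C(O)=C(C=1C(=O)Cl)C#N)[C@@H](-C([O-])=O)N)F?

The symbol for carbon appears 10 times in the SMILES. (Cl is a single chlorine, not C + l.)

10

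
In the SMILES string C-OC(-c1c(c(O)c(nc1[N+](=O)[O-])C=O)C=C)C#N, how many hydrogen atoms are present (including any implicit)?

Hydrogens are implicit in SMILES; fill each atom to its normal valence:
  5 × C (aromatic): no H
  3 × C: 1 H each → 3
  3 × O: no H
  1 × C: 3 H
  1 × C: 2 H
  1 × C: no H
  1 × N (aromatic): no H
  1 × N (charge +1): no H
  1 × N: no H
  1 × O: 1 H
  1 × O (charge -1): no H
  Total hydrogens = 9.

9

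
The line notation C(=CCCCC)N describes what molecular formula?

Heavy atoms from the SMILES: 6 C, 1 N.
Implicit hydrogens by atom environment:
  3 × C: 2 H each → 6
  2 × C: 1 H each → 2
  1 × C: 3 H
  1 × N: 2 H
  Total hydrogens = 13.
Molecular formula: C6H13N

C6H13N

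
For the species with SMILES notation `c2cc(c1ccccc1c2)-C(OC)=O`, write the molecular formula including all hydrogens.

Heavy atoms from the SMILES: 12 C, 2 O.
Implicit hydrogens by atom environment:
  7 × C (aromatic): 1 H each → 7
  3 × C (aromatic): no H
  2 × O: no H
  1 × C: 3 H
  1 × C: no H
  Total hydrogens = 10.
Molecular formula: C12H10O2

C12H10O2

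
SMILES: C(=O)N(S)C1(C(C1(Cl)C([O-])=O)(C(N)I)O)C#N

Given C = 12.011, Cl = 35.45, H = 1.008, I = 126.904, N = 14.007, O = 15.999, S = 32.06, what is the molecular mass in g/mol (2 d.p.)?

390.56

Molecular formula: C7H6ClIN3O4S-.
M = 7×12.011 + 1×35.45 + 6×1.008 + 1×126.904 + 3×14.007 + 4×15.999 + 1×32.06 = 390.56 g/mol.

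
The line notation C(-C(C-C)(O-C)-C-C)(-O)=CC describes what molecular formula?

Heavy atoms from the SMILES: 9 C, 2 O.
Implicit hydrogens by atom environment:
  4 × C: 3 H each → 12
  2 × C: 2 H each → 4
  2 × C: no H
  1 × C: 1 H
  1 × O: 1 H
  1 × O: no H
  Total hydrogens = 18.
Molecular formula: C9H18O2

C9H18O2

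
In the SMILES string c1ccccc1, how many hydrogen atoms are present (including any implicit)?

6

Hydrogens are implicit in SMILES; fill each atom to its normal valence:
  6 × C (aromatic): 1 H each → 6
  Total hydrogens = 6.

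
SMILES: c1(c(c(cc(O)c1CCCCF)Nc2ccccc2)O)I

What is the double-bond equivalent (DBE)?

Molecular formula from the SMILES: C16H17FINO2.
DoU = (2C + 2 + N − H − X)/2 = (2·16 + 2 + 1 − 17 − 2)/2 = 16/2 = 8.
(Structurally: 2 ring(s) + 6 π bond(s) = 8.)

8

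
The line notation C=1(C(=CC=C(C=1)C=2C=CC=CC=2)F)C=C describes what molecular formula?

C14H11F

Heavy atoms from the SMILES: 14 C, 1 F.
Implicit hydrogens by atom environment:
  8 × C (aromatic): 1 H each → 8
  4 × C (aromatic): no H
  1 × C: 2 H
  1 × C: 1 H
  1 × F: no H
  Total hydrogens = 11.
Molecular formula: C14H11F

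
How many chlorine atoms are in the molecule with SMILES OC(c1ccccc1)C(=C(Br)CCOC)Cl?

1

The symbol for chlorine appears 1 time in the SMILES.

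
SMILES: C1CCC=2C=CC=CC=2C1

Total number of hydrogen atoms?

Hydrogens are implicit in SMILES; fill each atom to its normal valence:
  4 × C: 2 H each → 8
  4 × C (aromatic): 1 H each → 4
  2 × C (aromatic): no H
  Total hydrogens = 12.

12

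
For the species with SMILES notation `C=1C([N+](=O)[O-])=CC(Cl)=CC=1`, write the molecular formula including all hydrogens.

Heavy atoms from the SMILES: 6 C, 1 Cl, 1 N, 2 O.
Implicit hydrogens by atom environment:
  4 × C (aromatic): 1 H each → 4
  2 × C (aromatic): no H
  1 × Cl: no H
  1 × N (charge +1): no H
  1 × O: no H
  1 × O (charge -1): no H
  Total hydrogens = 4.
Molecular formula: C6H4ClNO2

C6H4ClNO2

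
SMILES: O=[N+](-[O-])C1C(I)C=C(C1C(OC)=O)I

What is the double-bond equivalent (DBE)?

Molecular formula from the SMILES: C7H7I2NO4.
DoU = (2C + 2 + N − H − X)/2 = (2·7 + 2 + 1 − 7 − 2)/2 = 8/2 = 4.
(Structurally: 1 ring(s) + 3 π bond(s) = 4.)

4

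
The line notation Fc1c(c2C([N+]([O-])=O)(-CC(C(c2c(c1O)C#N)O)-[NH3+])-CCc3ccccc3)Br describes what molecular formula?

C19H18BrFN3O4+

Heavy atoms from the SMILES: 1 Br, 19 C, 1 F, 3 N, 4 O.
Implicit hydrogens by atom environment:
  7 × C (aromatic): no H
  5 × C (aromatic): 1 H each → 5
  3 × C: 2 H each → 6
  2 × C: 1 H each → 2
  2 × C: no H
  2 × O: 1 H each → 2
  1 × Br: no H
  1 × F: no H
  1 × N (charge +1): 3 H
  1 × N (charge +1): no H
  1 × N: no H
  1 × O: no H
  1 × O (charge -1): no H
  Total hydrogens = 18.
Net charge +1.
Molecular formula: C19H18BrFN3O4+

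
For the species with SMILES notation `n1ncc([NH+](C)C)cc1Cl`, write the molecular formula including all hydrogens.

Heavy atoms from the SMILES: 6 C, 1 Cl, 3 N.
Implicit hydrogens by atom environment:
  2 × C: 3 H each → 6
  2 × C (aromatic): 1 H each → 2
  2 × C (aromatic): no H
  2 × N (aromatic): no H
  1 × Cl: no H
  1 × N (charge +1): 1 H
  Total hydrogens = 9.
Net charge +1.
Molecular formula: C6H9ClN3+

C6H9ClN3+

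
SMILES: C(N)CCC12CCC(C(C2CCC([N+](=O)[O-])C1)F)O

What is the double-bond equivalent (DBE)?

3

Molecular formula from the SMILES: C13H23FN2O3.
DoU = (2C + 2 + N − H − X)/2 = (2·13 + 2 + 2 − 23 − 1)/2 = 6/2 = 3.
(Structurally: 2 ring(s) + 1 π bond(s) = 3.)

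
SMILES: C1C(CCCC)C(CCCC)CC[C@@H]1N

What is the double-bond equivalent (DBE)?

1

Molecular formula from the SMILES: C14H29N.
DoU = (2C + 2 + N − H − X)/2 = (2·14 + 2 + 1 − 29 − 0)/2 = 2/2 = 1.
(Structurally: 1 ring(s) + 0 π bond(s) = 1.)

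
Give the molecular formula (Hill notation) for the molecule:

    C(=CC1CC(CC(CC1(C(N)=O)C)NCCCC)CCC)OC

Heavy atoms from the SMILES: 19 C, 2 N, 2 O.
Implicit hydrogens by atom environment:
  8 × C: 2 H each → 16
  5 × C: 1 H each → 5
  4 × C: 3 H each → 12
  2 × C: no H
  2 × O: no H
  1 × N: 2 H
  1 × N: 1 H
  Total hydrogens = 36.
Molecular formula: C19H36N2O2

C19H36N2O2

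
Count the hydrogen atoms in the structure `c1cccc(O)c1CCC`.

12

Hydrogens are implicit in SMILES; fill each atom to its normal valence:
  4 × C (aromatic): 1 H each → 4
  2 × C: 2 H each → 4
  2 × C (aromatic): no H
  1 × C: 3 H
  1 × O: 1 H
  Total hydrogens = 12.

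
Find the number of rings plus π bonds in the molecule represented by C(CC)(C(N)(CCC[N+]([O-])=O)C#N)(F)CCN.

Molecular formula from the SMILES: C10H19FN4O2.
DoU = (2C + 2 + N − H − X)/2 = (2·10 + 2 + 4 − 19 − 1)/2 = 6/2 = 3.
(Structurally: 0 ring(s) + 3 π bond(s) = 3.)

3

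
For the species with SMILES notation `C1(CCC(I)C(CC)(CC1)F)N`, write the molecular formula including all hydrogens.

Heavy atoms from the SMILES: 9 C, 1 F, 1 I, 1 N.
Implicit hydrogens by atom environment:
  5 × C: 2 H each → 10
  2 × C: 1 H each → 2
  1 × C: 3 H
  1 × C: no H
  1 × F: no H
  1 × I: no H
  1 × N: 2 H
  Total hydrogens = 17.
Molecular formula: C9H17FIN

C9H17FIN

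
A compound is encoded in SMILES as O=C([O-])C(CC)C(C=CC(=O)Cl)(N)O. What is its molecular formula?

Heavy atoms from the SMILES: 8 C, 1 Cl, 1 N, 4 O.
Implicit hydrogens by atom environment:
  3 × C: 1 H each → 3
  3 × C: no H
  2 × O: no H
  1 × C: 3 H
  1 × C: 2 H
  1 × Cl: no H
  1 × N: 2 H
  1 × O: 1 H
  1 × O (charge -1): no H
  Total hydrogens = 11.
Net charge -1.
Molecular formula: C8H11ClNO4-

C8H11ClNO4-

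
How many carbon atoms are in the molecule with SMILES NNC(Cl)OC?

The symbol for carbon appears 2 times in the SMILES. (Cl is a single chlorine, not C + l.)

2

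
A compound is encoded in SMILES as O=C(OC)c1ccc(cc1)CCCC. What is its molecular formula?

Heavy atoms from the SMILES: 12 C, 2 O.
Implicit hydrogens by atom environment:
  4 × C (aromatic): 1 H each → 4
  3 × C: 2 H each → 6
  2 × C: 3 H each → 6
  2 × C (aromatic): no H
  2 × O: no H
  1 × C: no H
  Total hydrogens = 16.
Molecular formula: C12H16O2

C12H16O2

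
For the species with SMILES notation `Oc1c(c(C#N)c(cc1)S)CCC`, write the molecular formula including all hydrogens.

C10H11NOS

Heavy atoms from the SMILES: 10 C, 1 N, 1 O, 1 S.
Implicit hydrogens by atom environment:
  4 × C (aromatic): no H
  2 × C: 2 H each → 4
  2 × C (aromatic): 1 H each → 2
  1 × C: 3 H
  1 × C: no H
  1 × N: no H
  1 × O: 1 H
  1 × S: 1 H
  Total hydrogens = 11.
Molecular formula: C10H11NOS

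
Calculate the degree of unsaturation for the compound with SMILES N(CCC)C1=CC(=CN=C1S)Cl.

Molecular formula from the SMILES: C8H11ClN2S.
DoU = (2C + 2 + N − H − X)/2 = (2·8 + 2 + 2 − 11 − 1)/2 = 8/2 = 4.
(Structurally: 1 ring(s) + 3 π bond(s) = 4.)

4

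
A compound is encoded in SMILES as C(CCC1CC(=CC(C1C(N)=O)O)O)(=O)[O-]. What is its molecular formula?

C10H14NO5-

Heavy atoms from the SMILES: 10 C, 1 N, 5 O.
Implicit hydrogens by atom environment:
  4 × C: 1 H each → 4
  3 × C: 2 H each → 6
  3 × C: no H
  2 × O: 1 H each → 2
  2 × O: no H
  1 × N: 2 H
  1 × O (charge -1): no H
  Total hydrogens = 14.
Net charge -1.
Molecular formula: C10H14NO5-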